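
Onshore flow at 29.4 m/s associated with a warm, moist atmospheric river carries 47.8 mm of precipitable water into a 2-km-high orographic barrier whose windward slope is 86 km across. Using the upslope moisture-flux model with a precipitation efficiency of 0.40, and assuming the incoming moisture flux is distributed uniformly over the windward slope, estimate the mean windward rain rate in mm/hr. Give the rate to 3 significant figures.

Incoming column moisture flux per unit ridge length: F = V × PW = 29.4 × 47.8 = 1405.32 mm·m/s.
Spread over the 86 km slope with efficiency ε = 0.40: R = ε·F/W = 0.40 × 1405.32 / 86000 m = 6.536e-03 mm/s.
R = 6.536e-03 × 3600 = 23.5 mm/hr.

R ≈ 23.5 mm/hr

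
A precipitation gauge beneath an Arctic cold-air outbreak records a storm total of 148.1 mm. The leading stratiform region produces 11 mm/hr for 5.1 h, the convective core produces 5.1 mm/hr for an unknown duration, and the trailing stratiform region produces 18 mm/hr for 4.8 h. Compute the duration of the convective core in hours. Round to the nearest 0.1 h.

duration ≈ 1.1 h

Known phases: 11 × 5.1 + 18 × 4.8 = 56.1 + 86.4 = 142.5 mm.
Remaining depth = 148.1 − 142.5 = 5.6 mm.
Duration = 5.6 / 5.1 = 1.1 h.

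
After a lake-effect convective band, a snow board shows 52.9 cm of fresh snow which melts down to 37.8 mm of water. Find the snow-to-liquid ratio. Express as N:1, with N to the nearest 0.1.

ratio ≈ 14.0

Ratio = snow depth / SWE = 529 mm / 37.8 mm = 14.0, i.e. 14.0:1.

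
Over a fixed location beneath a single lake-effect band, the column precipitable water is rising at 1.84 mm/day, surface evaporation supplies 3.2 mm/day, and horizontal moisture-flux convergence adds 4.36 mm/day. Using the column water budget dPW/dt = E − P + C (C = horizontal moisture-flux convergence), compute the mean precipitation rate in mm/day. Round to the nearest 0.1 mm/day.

dPW/dt = +1.84 mm/day.
P = E + C − dPW/dt = 3.2 + (4.36) − (+1.84) = 5.7 mm/day.

P ≈ 5.7 mm/day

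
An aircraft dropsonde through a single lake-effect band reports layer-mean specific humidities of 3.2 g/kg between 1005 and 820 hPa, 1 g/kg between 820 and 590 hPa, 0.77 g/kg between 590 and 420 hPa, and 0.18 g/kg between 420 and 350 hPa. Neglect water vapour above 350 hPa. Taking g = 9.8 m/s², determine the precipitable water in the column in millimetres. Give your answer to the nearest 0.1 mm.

Precipitable water is the column-integrated vapour mass per unit area: PW = (1/g) Σ q̄ Δp, with q in kg/kg and Δp in Pa (1 kg/m² of water = 1 mm).
Layer 1005–820 hPa: Δp = 185 hPa = 18500 Pa, q̄ = 0.0032 kg/kg → 0.0032 × 18500 / 9.8 = 6.04 mm
Layer 820–590 hPa: Δp = 230 hPa = 23000 Pa, q̄ = 0.001 kg/kg → 0.001 × 23000 / 9.8 = 2.35 mm
Layer 590–420 hPa: Δp = 170 hPa = 17000 Pa, q̄ = 0.00077 kg/kg → 0.00077 × 17000 / 9.8 = 1.34 mm
Layer 420–350 hPa: Δp = 70 hPa = 7000 Pa, q̄ = 0.00018 kg/kg → 0.00018 × 7000 / 9.8 = 0.13 mm
PW = 6.04 + 2.35 + 1.34 + 0.13 = 9.86 ≈ 9.9 mm.

PW ≈ 9.9 mm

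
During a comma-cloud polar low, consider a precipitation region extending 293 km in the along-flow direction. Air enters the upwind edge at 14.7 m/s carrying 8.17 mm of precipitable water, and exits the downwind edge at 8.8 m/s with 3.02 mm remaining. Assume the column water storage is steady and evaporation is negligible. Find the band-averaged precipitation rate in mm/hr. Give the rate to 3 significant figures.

Column moisture flux per unit crosswind length is F = V × PW.
Inflow: F_in = 14.7 × 8.17 = 120.099 mm·m/s
Outflow: F_out = 8.8 × 3.02 = 26.576 mm·m/s
Steady-state rate R = (F_in − F_out)/L = (120.099 − 26.576) / 293000 m = 3.192e-04 mm/s.
R = 3.192e-04 × 3600 = 1.15 mm/hr.

R ≈ 1.15 mm/hr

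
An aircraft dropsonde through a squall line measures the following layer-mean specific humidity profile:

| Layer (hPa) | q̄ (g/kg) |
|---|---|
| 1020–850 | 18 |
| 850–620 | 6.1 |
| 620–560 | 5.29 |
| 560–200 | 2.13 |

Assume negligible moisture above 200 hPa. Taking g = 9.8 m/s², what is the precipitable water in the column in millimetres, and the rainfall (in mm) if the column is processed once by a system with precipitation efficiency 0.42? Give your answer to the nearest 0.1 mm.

Precipitable water is the column-integrated vapour mass per unit area: PW = (1/g) Σ q̄ Δp, with q in kg/kg and Δp in Pa (1 kg/m² of water = 1 mm).
Layer 1020–850 hPa: Δp = 170 hPa = 17000 Pa, q̄ = 0.018 kg/kg → 0.018 × 17000 / 9.8 = 31.22 mm
Layer 850–620 hPa: Δp = 230 hPa = 23000 Pa, q̄ = 0.0061 kg/kg → 0.0061 × 23000 / 9.8 = 14.32 mm
Layer 620–560 hPa: Δp = 60 hPa = 6000 Pa, q̄ = 0.00529 kg/kg → 0.00529 × 6000 / 9.8 = 3.24 mm
Layer 560–200 hPa: Δp = 360 hPa = 36000 Pa, q̄ = 0.00213 kg/kg → 0.00213 × 36000 / 9.8 = 7.82 mm
PW = 31.22 + 14.32 + 3.24 + 7.82 = 56.60 ≈ 56.6 mm.
Rainfall = ε × PW = 0.42 × 56.6 = 23.8 mm.

PW ≈ 56.6 mm; rainfall ≈ 23.8 mm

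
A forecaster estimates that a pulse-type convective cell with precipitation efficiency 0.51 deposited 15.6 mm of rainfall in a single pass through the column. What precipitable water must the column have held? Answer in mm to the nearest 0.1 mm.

PW ≈ 30.6 mm

PW = rainfall / ε = 15.6 / 0.51 = 30.6 mm.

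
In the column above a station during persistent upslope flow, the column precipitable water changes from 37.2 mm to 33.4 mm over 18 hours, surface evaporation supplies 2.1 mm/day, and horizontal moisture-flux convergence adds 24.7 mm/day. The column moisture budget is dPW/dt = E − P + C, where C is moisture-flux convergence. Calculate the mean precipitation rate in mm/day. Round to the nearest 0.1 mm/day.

dPW/dt = (33.4 − 37.2) mm / (18/24 day) = -5.067 mm/day.
P = E + C − dPW/dt = 2.1 + (24.7) − (-5.067) = 31.9 mm/day.

P ≈ 31.9 mm/day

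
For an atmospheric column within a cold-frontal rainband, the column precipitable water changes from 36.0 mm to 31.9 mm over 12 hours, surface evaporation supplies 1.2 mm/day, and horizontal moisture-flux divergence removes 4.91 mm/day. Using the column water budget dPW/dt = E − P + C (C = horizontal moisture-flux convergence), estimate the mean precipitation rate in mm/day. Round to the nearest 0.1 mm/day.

P ≈ 4.5 mm/day

dPW/dt = (31.9 − 36.0) mm / (12/24 day) = -8.200 mm/day.
P = E + C − dPW/dt = 1.2 + (-4.91) − (-8.200) = 4.5 mm/day.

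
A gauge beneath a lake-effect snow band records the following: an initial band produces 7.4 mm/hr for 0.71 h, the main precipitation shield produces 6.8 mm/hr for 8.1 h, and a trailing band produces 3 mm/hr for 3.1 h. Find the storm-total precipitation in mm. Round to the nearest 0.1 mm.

total ≈ 69.6 mm

Total = Σ Rᵢ Δtᵢ = 7.4 × 0.71 + 6.8 × 8.1 + 3 × 3.1
      = 5.254 + 55.08 + 9.3 = 69.6 mm.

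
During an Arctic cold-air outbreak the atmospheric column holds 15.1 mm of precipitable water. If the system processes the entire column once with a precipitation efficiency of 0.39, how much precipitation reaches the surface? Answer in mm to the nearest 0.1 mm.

precipitation ≈ 5.9 mm

Precipitation = ε × PW = 0.39 × 15.1 = 5.9 mm.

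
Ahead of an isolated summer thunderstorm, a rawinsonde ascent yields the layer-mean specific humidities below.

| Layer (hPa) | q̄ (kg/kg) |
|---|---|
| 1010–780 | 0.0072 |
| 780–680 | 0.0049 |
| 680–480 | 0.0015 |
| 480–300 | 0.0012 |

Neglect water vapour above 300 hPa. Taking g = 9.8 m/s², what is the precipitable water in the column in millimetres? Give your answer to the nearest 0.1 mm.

PW ≈ 27.2 mm

Precipitable water is the column-integrated vapour mass per unit area: PW = (1/g) Σ q̄ Δp, with q in kg/kg and Δp in Pa (1 kg/m² of water = 1 mm).
Layer 1010–780 hPa: Δp = 230 hPa = 23000 Pa, q̄ = 0.0072 kg/kg → 0.0072 × 23000 / 9.8 = 16.90 mm
Layer 780–680 hPa: Δp = 100 hPa = 10000 Pa, q̄ = 0.0049 kg/kg → 0.0049 × 10000 / 9.8 = 5.00 mm
Layer 680–480 hPa: Δp = 200 hPa = 20000 Pa, q̄ = 0.0015 kg/kg → 0.0015 × 20000 / 9.8 = 3.06 mm
Layer 480–300 hPa: Δp = 180 hPa = 18000 Pa, q̄ = 0.0012 kg/kg → 0.0012 × 18000 / 9.8 = 2.20 mm
PW = 16.90 + 5.00 + 3.06 + 2.20 = 27.16 ≈ 27.2 mm.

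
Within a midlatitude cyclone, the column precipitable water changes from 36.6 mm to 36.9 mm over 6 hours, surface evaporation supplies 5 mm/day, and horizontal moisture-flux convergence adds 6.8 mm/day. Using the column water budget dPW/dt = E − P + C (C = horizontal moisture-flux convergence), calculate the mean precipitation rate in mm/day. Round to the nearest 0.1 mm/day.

P ≈ 10.6 mm/day

dPW/dt = (36.9 − 36.6) mm / (6/24 day) = +1.200 mm/day.
P = E + C − dPW/dt = 5 + (6.8) − (+1.200) = 10.6 mm/day.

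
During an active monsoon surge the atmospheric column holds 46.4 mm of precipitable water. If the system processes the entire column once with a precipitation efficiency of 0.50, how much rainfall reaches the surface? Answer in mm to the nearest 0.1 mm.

Rainfall = ε × PW = 0.50 × 46.4 = 23.2 mm.

rainfall ≈ 23.2 mm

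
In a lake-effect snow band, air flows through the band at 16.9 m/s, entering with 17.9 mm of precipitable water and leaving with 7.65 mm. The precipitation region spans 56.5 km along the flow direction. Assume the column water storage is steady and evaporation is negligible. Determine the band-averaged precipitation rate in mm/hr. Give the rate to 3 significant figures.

R ≈ 11.0 mm/hr

Column moisture flux per unit crosswind length is F = V × PW.
Inflow: F_in = 16.9 × 17.9 = 302.51 mm·m/s
Outflow: F_out = 16.9 × 7.65 = 129.285 mm·m/s
Steady-state rate R = (F_in − F_out)/L = (302.51 − 129.285) / 56500 m = 3.066e-03 mm/s.
R = 3.066e-03 × 3600 = 11.0 mm/hr.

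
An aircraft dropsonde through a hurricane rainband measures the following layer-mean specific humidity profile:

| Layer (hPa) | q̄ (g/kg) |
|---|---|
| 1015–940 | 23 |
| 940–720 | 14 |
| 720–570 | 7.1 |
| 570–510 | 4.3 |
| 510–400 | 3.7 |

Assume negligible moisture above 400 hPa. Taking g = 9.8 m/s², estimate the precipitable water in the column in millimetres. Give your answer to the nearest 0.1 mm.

PW ≈ 66.7 mm

Precipitable water is the column-integrated vapour mass per unit area: PW = (1/g) Σ q̄ Δp, with q in kg/kg and Δp in Pa (1 kg/m² of water = 1 mm).
Layer 1015–940 hPa: Δp = 75 hPa = 7500 Pa, q̄ = 0.023 kg/kg → 0.023 × 7500 / 9.8 = 17.60 mm
Layer 940–720 hPa: Δp = 220 hPa = 22000 Pa, q̄ = 0.014 kg/kg → 0.014 × 22000 / 9.8 = 31.43 mm
Layer 720–570 hPa: Δp = 150 hPa = 15000 Pa, q̄ = 0.0071 kg/kg → 0.0071 × 15000 / 9.8 = 10.87 mm
Layer 570–510 hPa: Δp = 60 hPa = 6000 Pa, q̄ = 0.0043 kg/kg → 0.0043 × 6000 / 9.8 = 2.63 mm
Layer 510–400 hPa: Δp = 110 hPa = 11000 Pa, q̄ = 0.0037 kg/kg → 0.0037 × 11000 / 9.8 = 4.15 mm
PW = 17.60 + 31.43 + 10.87 + 2.63 + 4.15 = 66.68 ≈ 66.7 mm.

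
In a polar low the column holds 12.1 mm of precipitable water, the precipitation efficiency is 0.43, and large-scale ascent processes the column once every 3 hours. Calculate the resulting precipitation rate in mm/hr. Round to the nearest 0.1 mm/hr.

Each overturning extracts ε × PW = 0.43 × 12.1 = 5.203 mm.
Rate = ε·PW / τ = 5.203 / 3 h = 1.7 mm/hr.

R ≈ 1.7 mm/hr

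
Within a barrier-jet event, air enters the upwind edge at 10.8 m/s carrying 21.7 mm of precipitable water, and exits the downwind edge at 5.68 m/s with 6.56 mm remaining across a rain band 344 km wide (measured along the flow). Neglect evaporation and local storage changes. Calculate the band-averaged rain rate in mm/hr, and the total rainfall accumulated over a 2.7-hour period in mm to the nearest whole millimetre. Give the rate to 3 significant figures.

R ≈ 2.06 mm/hr; total ≈ 6 mm

Column moisture flux per unit crosswind length is F = V × PW.
Inflow: F_in = 10.8 × 21.7 = 234.36 mm·m/s
Outflow: F_out = 5.68 × 6.56 = 37.2608 mm·m/s
Steady-state rate R = (F_in − F_out)/L = (234.36 − 37.2608) / 344000 m = 5.730e-04 mm/s.
R = 5.730e-04 × 3600 = 2.06 mm/hr.
Over 2.7 h: total = 2.06 × 2.7 = 5.562 ≈ 6 mm.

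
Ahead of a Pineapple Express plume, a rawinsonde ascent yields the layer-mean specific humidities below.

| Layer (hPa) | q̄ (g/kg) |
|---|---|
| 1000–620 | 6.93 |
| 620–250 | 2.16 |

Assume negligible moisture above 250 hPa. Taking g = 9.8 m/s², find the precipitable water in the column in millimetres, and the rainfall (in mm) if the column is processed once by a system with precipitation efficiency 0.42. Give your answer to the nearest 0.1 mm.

PW ≈ 35.0 mm; rainfall ≈ 14.7 mm

Precipitable water is the column-integrated vapour mass per unit area: PW = (1/g) Σ q̄ Δp, with q in kg/kg and Δp in Pa (1 kg/m² of water = 1 mm).
Layer 1000–620 hPa: Δp = 380 hPa = 38000 Pa, q̄ = 0.00693 kg/kg → 0.00693 × 38000 / 9.8 = 26.87 mm
Layer 620–250 hPa: Δp = 370 hPa = 37000 Pa, q̄ = 0.00216 kg/kg → 0.00216 × 37000 / 9.8 = 8.16 mm
PW = 26.87 + 8.16 = 35.03 ≈ 35.0 mm.
Rainfall = ε × PW = 0.42 × 35.0 = 14.7 mm.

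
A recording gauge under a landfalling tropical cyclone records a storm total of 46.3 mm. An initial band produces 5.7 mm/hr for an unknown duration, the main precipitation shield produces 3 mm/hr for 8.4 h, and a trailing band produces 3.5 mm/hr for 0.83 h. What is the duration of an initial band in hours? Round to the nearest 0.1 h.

Known phases: 3 × 8.4 + 3.5 × 0.83 = 25.2 + 2.905 = 28.105 mm.
Remaining depth = 46.3 − 28.105 = 18.195 mm.
Duration = 18.195 / 5.7 = 3.2 h.

duration ≈ 3.2 h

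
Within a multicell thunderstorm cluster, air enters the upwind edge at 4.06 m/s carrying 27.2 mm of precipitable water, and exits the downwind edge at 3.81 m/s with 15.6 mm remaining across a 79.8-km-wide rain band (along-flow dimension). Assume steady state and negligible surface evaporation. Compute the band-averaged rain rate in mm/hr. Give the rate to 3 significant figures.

Column moisture flux per unit crosswind length is F = V × PW.
Inflow: F_in = 4.06 × 27.2 = 110.432 mm·m/s
Outflow: F_out = 3.81 × 15.6 = 59.436 mm·m/s
Steady-state rate R = (F_in − F_out)/L = (110.432 − 59.436) / 79800 m = 6.390e-04 mm/s.
R = 6.390e-04 × 3600 = 2.30 mm/hr.

R ≈ 2.30 mm/hr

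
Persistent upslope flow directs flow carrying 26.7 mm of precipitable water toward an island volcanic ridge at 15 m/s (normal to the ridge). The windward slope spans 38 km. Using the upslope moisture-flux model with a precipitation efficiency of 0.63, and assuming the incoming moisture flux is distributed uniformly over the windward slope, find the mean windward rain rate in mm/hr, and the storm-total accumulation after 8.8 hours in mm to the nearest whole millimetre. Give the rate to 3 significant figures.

R ≈ 23.9 mm/hr; total ≈ 210 mm

Incoming column moisture flux per unit ridge length: F = V × PW = 15 × 26.7 = 400.5 mm·m/s.
Spread over the 38 km slope with efficiency ε = 0.63: R = ε·F/W = 0.63 × 400.5 / 38000 m = 6.640e-03 mm/s.
R = 6.640e-03 × 3600 = 23.9 mm/hr.
Over 8.8 h: total = 23.9 × 8.8 = 210.32 ≈ 210 mm.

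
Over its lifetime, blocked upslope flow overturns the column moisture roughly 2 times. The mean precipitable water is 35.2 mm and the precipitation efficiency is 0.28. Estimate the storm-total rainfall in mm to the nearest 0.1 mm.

rainfall ≈ 19.7 mm

Each cycle deposits ε × PW = 0.28 × 35.2 = 9.856 mm.
Over 2 cycles: 2 × 9.856 = 19.7 mm.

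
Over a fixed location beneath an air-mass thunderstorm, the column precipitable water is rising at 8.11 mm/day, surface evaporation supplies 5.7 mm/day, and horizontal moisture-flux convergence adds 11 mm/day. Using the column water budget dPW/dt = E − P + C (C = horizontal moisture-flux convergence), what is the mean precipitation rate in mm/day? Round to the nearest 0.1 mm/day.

dPW/dt = +8.11 mm/day.
P = E + C − dPW/dt = 5.7 + (11) − (+8.11) = 8.6 mm/day.

P ≈ 8.6 mm/day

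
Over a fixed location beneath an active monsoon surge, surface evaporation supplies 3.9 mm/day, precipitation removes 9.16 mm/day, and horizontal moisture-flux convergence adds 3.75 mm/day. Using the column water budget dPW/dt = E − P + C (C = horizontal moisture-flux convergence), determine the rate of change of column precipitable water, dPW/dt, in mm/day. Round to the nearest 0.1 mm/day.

dPW/dt = E − P + C = 3.9 − 9.16 + (3.75) = -1.5 mm/day.

dPW/dt ≈ -1.5 mm/day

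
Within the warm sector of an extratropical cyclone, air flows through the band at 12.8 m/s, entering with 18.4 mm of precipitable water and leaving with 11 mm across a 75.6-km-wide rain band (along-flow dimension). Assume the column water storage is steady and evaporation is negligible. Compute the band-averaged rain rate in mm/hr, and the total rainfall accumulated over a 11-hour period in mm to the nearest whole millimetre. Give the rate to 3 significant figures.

Column moisture flux per unit crosswind length is F = V × PW.
Inflow: F_in = 12.8 × 18.4 = 235.52 mm·m/s
Outflow: F_out = 12.8 × 11 = 140.8 mm·m/s
Steady-state rate R = (F_in − F_out)/L = (235.52 − 140.8) / 75600 m = 1.253e-03 mm/s.
R = 1.253e-03 × 3600 = 4.51 mm/hr.
Over 11 h: total = 4.51 × 11 = 49.61 ≈ 50 mm.

R ≈ 4.51 mm/hr; total ≈ 50 mm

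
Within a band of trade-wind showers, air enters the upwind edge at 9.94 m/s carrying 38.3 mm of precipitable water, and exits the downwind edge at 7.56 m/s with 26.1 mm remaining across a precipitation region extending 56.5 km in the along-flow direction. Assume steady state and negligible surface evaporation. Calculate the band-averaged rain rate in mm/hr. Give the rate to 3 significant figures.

Column moisture flux per unit crosswind length is F = V × PW.
Inflow: F_in = 9.94 × 38.3 = 380.702 mm·m/s
Outflow: F_out = 7.56 × 26.1 = 197.316 mm·m/s
Steady-state rate R = (F_in − F_out)/L = (380.702 − 197.316) / 56500 m = 3.246e-03 mm/s.
R = 3.246e-03 × 3600 = 11.7 mm/hr.

R ≈ 11.7 mm/hr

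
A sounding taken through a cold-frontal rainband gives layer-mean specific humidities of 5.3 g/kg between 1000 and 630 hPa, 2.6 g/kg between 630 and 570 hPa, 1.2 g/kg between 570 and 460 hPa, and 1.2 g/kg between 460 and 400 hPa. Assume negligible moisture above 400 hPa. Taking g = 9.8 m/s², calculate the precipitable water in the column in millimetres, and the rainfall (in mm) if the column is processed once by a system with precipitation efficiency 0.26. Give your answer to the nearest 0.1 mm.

PW ≈ 23.7 mm; rainfall ≈ 6.2 mm

Precipitable water is the column-integrated vapour mass per unit area: PW = (1/g) Σ q̄ Δp, with q in kg/kg and Δp in Pa (1 kg/m² of water = 1 mm).
Layer 1000–630 hPa: Δp = 370 hPa = 37000 Pa, q̄ = 0.0053 kg/kg → 0.0053 × 37000 / 9.8 = 20.01 mm
Layer 630–570 hPa: Δp = 60 hPa = 6000 Pa, q̄ = 0.0026 kg/kg → 0.0026 × 6000 / 9.8 = 1.59 mm
Layer 570–460 hPa: Δp = 110 hPa = 11000 Pa, q̄ = 0.0012 kg/kg → 0.0012 × 11000 / 9.8 = 1.35 mm
Layer 460–400 hPa: Δp = 60 hPa = 6000 Pa, q̄ = 0.0012 kg/kg → 0.0012 × 6000 / 9.8 = 0.73 mm
PW = 20.01 + 1.59 + 1.35 + 0.73 = 23.68 ≈ 23.7 mm.
Rainfall = ε × PW = 0.26 × 23.7 = 6.2 mm.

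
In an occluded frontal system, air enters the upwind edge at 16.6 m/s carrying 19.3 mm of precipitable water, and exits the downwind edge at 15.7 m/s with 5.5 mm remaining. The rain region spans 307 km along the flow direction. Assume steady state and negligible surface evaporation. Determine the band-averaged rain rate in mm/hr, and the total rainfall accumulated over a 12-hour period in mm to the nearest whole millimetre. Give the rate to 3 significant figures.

R ≈ 2.74 mm/hr; total ≈ 33 mm

Column moisture flux per unit crosswind length is F = V × PW.
Inflow: F_in = 16.6 × 19.3 = 320.38 mm·m/s
Outflow: F_out = 15.7 × 5.5 = 86.35 mm·m/s
Steady-state rate R = (F_in − F_out)/L = (320.38 − 86.35) / 307000 m = 7.623e-04 mm/s.
R = 7.623e-04 × 3600 = 2.74 mm/hr.
Over 12 h: total = 2.74 × 12 = 32.88 ≈ 33 mm.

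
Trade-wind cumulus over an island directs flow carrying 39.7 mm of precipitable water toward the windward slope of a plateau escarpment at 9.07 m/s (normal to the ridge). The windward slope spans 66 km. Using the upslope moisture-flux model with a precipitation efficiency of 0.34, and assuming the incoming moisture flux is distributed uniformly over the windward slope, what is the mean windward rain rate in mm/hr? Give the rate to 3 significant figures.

R ≈ 6.68 mm/hr

Incoming column moisture flux per unit ridge length: F = V × PW = 9.07 × 39.7 = 360.079 mm·m/s.
Spread over the 66 km slope with efficiency ε = 0.34: R = ε·F/W = 0.34 × 360.079 / 66000 m = 1.855e-03 mm/s.
R = 1.855e-03 × 3600 = 6.68 mm/hr.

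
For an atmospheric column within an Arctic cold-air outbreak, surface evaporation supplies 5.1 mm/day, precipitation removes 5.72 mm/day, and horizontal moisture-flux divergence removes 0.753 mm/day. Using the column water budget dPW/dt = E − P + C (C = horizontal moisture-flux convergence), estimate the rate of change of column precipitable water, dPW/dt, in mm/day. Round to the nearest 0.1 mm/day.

dPW/dt ≈ -1.4 mm/day

dPW/dt = E − P + C = 5.1 − 5.72 + (-0.753) = -1.4 mm/day.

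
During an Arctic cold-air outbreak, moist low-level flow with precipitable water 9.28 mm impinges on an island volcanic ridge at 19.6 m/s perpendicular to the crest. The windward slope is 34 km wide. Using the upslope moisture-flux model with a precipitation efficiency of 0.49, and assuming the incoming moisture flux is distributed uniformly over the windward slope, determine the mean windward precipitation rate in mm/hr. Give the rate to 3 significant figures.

Incoming column moisture flux per unit ridge length: F = V × PW = 19.6 × 9.28 = 181.888 mm·m/s.
Spread over the 34 km slope with efficiency ε = 0.49: R = ε·F/W = 0.49 × 181.888 / 34000 m = 2.621e-03 mm/s.
R = 2.621e-03 × 3600 = 9.44 mm/hr.

R ≈ 9.44 mm/hr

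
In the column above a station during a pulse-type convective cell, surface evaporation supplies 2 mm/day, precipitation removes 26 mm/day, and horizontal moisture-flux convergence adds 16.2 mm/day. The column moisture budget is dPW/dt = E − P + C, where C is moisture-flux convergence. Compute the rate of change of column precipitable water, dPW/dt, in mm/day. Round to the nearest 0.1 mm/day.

dPW/dt = E − P + C = 2 − 26 + (16.2) = -7.8 mm/day.

dPW/dt ≈ -7.8 mm/day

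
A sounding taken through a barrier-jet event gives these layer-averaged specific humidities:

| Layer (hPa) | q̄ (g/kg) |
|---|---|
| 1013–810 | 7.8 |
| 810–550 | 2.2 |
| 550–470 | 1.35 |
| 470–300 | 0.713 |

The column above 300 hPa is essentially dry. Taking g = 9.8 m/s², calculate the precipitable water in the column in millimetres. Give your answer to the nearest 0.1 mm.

PW ≈ 24.3 mm

Precipitable water is the column-integrated vapour mass per unit area: PW = (1/g) Σ q̄ Δp, with q in kg/kg and Δp in Pa (1 kg/m² of water = 1 mm).
Layer 1013–810 hPa: Δp = 203 hPa = 20300 Pa, q̄ = 0.0078 kg/kg → 0.0078 × 20300 / 9.8 = 16.16 mm
Layer 810–550 hPa: Δp = 260 hPa = 26000 Pa, q̄ = 0.0022 kg/kg → 0.0022 × 26000 / 9.8 = 5.84 mm
Layer 550–470 hPa: Δp = 80 hPa = 8000 Pa, q̄ = 0.00135 kg/kg → 0.00135 × 8000 / 9.8 = 1.10 mm
Layer 470–300 hPa: Δp = 170 hPa = 17000 Pa, q̄ = 0.000713 kg/kg → 0.000713 × 17000 / 9.8 = 1.24 mm
PW = 16.16 + 5.84 + 1.10 + 1.24 = 24.34 ≈ 24.3 mm.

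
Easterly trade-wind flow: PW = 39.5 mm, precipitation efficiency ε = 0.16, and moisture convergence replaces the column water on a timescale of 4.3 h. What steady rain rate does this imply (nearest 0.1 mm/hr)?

R ≈ 1.5 mm/hr

Each overturning extracts ε × PW = 0.16 × 39.5 = 6.32 mm.
Rate = ε·PW / τ = 6.32 / 4.3 h = 1.5 mm/hr.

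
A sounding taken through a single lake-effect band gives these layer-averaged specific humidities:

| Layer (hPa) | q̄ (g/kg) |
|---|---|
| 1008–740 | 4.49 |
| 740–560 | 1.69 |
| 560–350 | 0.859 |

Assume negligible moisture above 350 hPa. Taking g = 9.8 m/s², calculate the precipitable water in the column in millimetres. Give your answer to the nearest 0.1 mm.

Precipitable water is the column-integrated vapour mass per unit area: PW = (1/g) Σ q̄ Δp, with q in kg/kg and Δp in Pa (1 kg/m² of water = 1 mm).
Layer 1008–740 hPa: Δp = 268 hPa = 26800 Pa, q̄ = 0.00449 kg/kg → 0.00449 × 26800 / 9.8 = 12.28 mm
Layer 740–560 hPa: Δp = 180 hPa = 18000 Pa, q̄ = 0.00169 kg/kg → 0.00169 × 18000 / 9.8 = 3.10 mm
Layer 560–350 hPa: Δp = 210 hPa = 21000 Pa, q̄ = 0.000859 kg/kg → 0.000859 × 21000 / 9.8 = 1.84 mm
PW = 12.28 + 3.10 + 1.84 = 17.22 ≈ 17.2 mm.

PW ≈ 17.2 mm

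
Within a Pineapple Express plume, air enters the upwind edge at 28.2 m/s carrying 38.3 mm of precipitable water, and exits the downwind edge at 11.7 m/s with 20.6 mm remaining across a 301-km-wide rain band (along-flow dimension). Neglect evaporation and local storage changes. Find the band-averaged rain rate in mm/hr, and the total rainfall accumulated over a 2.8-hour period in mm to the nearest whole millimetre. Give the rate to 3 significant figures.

R ≈ 10.0 mm/hr; total ≈ 28 mm

Column moisture flux per unit crosswind length is F = V × PW.
Inflow: F_in = 28.2 × 38.3 = 1080.06 mm·m/s
Outflow: F_out = 11.7 × 20.6 = 241.02 mm·m/s
Steady-state rate R = (F_in − F_out)/L = (1080.06 − 241.02) / 301000 m = 2.788e-03 mm/s.
R = 2.788e-03 × 3600 = 10.0 mm/hr.
Over 2.8 h: total = 10.0 × 2.8 = 28 mm.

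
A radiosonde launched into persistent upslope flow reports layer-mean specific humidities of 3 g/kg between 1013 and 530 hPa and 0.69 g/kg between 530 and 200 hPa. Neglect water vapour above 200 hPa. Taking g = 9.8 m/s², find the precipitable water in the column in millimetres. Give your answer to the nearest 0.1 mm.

Precipitable water is the column-integrated vapour mass per unit area: PW = (1/g) Σ q̄ Δp, with q in kg/kg and Δp in Pa (1 kg/m² of water = 1 mm).
Layer 1013–530 hPa: Δp = 483 hPa = 48300 Pa, q̄ = 0.003 kg/kg → 0.003 × 48300 / 9.8 = 14.79 mm
Layer 530–200 hPa: Δp = 330 hPa = 33000 Pa, q̄ = 0.00069 kg/kg → 0.00069 × 33000 / 9.8 = 2.32 mm
PW = 14.79 + 2.32 = 17.11 ≈ 17.1 mm.

PW ≈ 17.1 mm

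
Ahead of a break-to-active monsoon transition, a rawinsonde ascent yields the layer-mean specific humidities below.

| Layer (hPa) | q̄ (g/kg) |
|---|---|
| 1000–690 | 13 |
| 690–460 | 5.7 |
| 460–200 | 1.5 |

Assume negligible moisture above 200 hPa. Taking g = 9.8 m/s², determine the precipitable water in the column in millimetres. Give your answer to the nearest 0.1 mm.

Precipitable water is the column-integrated vapour mass per unit area: PW = (1/g) Σ q̄ Δp, with q in kg/kg and Δp in Pa (1 kg/m² of water = 1 mm).
Layer 1000–690 hPa: Δp = 310 hPa = 31000 Pa, q̄ = 0.013 kg/kg → 0.013 × 31000 / 9.8 = 41.12 mm
Layer 690–460 hPa: Δp = 230 hPa = 23000 Pa, q̄ = 0.0057 kg/kg → 0.0057 × 23000 / 9.8 = 13.38 mm
Layer 460–200 hPa: Δp = 260 hPa = 26000 Pa, q̄ = 0.0015 kg/kg → 0.0015 × 26000 / 9.8 = 3.98 mm
PW = 41.12 + 13.38 + 3.98 = 58.48 ≈ 58.5 mm.

PW ≈ 58.5 mm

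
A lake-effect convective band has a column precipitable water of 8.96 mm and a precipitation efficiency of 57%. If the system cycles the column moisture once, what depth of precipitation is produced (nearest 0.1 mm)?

precipitation ≈ 5.1 mm

Precipitation = ε × PW = 0.57 × 8.96 = 5.1 mm.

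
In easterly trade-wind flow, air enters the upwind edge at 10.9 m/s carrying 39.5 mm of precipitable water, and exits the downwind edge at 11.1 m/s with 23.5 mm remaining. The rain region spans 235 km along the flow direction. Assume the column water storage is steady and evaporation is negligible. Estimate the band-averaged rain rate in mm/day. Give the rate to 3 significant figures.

Column moisture flux per unit crosswind length is F = V × PW.
Inflow: F_in = 10.9 × 39.5 = 430.55 mm·m/s
Outflow: F_out = 11.1 × 23.5 = 260.85 mm·m/s
Steady-state rate R = (F_in − F_out)/L = (430.55 − 260.85) / 235000 m = 7.221e-04 mm/s.
R = 7.221e-04 × 3600 × 24 = 62.4 mm/day.

R ≈ 62.4 mm/day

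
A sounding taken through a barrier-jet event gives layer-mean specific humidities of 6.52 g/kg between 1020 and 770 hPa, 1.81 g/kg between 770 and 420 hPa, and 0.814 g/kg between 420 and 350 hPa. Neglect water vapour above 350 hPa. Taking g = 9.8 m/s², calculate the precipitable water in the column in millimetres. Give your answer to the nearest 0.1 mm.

PW ≈ 23.7 mm

Precipitable water is the column-integrated vapour mass per unit area: PW = (1/g) Σ q̄ Δp, with q in kg/kg and Δp in Pa (1 kg/m² of water = 1 mm).
Layer 1020–770 hPa: Δp = 250 hPa = 25000 Pa, q̄ = 0.00652 kg/kg → 0.00652 × 25000 / 9.8 = 16.63 mm
Layer 770–420 hPa: Δp = 350 hPa = 35000 Pa, q̄ = 0.00181 kg/kg → 0.00181 × 35000 / 9.8 = 6.46 mm
Layer 420–350 hPa: Δp = 70 hPa = 7000 Pa, q̄ = 0.000814 kg/kg → 0.000814 × 7000 / 9.8 = 0.58 mm
PW = 16.63 + 6.46 + 0.58 = 23.67 ≈ 23.7 mm.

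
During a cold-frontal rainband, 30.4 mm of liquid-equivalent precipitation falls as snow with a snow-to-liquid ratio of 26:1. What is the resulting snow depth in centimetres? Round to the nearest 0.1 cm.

snow depth ≈ 79.0 cm

Snow depth = liquid × ratio = 30.4 mm × 26 = 790.4 mm = 79.0 cm.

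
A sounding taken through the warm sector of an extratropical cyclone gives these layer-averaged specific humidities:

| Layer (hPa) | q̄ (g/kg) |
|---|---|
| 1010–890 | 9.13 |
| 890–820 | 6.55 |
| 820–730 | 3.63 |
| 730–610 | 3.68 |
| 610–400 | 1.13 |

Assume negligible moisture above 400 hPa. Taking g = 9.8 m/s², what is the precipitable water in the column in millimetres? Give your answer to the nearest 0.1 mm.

Precipitable water is the column-integrated vapour mass per unit area: PW = (1/g) Σ q̄ Δp, with q in kg/kg and Δp in Pa (1 kg/m² of water = 1 mm).
Layer 1010–890 hPa: Δp = 120 hPa = 12000 Pa, q̄ = 0.00913 kg/kg → 0.00913 × 12000 / 9.8 = 11.18 mm
Layer 890–820 hPa: Δp = 70 hPa = 7000 Pa, q̄ = 0.00655 kg/kg → 0.00655 × 7000 / 9.8 = 4.68 mm
Layer 820–730 hPa: Δp = 90 hPa = 9000 Pa, q̄ = 0.00363 kg/kg → 0.00363 × 9000 / 9.8 = 3.33 mm
Layer 730–610 hPa: Δp = 120 hPa = 12000 Pa, q̄ = 0.00368 kg/kg → 0.00368 × 12000 / 9.8 = 4.51 mm
Layer 610–400 hPa: Δp = 210 hPa = 21000 Pa, q̄ = 0.00113 kg/kg → 0.00113 × 21000 / 9.8 = 2.42 mm
PW = 11.18 + 4.68 + 3.33 + 4.51 + 2.42 = 26.12 ≈ 26.1 mm.

PW ≈ 26.1 mm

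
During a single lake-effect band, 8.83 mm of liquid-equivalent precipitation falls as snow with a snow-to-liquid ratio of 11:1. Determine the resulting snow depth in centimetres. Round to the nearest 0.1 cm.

snow depth ≈ 9.7 cm

Snow depth = liquid × ratio = 8.83 mm × 11 = 97.13 mm = 9.7 cm.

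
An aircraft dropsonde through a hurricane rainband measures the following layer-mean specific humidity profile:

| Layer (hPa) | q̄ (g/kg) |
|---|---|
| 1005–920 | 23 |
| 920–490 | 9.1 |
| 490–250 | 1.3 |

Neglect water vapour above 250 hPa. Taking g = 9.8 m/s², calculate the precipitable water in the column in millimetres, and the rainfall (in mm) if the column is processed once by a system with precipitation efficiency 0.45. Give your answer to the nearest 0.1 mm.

Precipitable water is the column-integrated vapour mass per unit area: PW = (1/g) Σ q̄ Δp, with q in kg/kg and Δp in Pa (1 kg/m² of water = 1 mm).
Layer 1005–920 hPa: Δp = 85 hPa = 8500 Pa, q̄ = 0.023 kg/kg → 0.023 × 8500 / 9.8 = 19.95 mm
Layer 920–490 hPa: Δp = 430 hPa = 43000 Pa, q̄ = 0.0091 kg/kg → 0.0091 × 43000 / 9.8 = 39.93 mm
Layer 490–250 hPa: Δp = 240 hPa = 24000 Pa, q̄ = 0.0013 kg/kg → 0.0013 × 24000 / 9.8 = 3.18 mm
PW = 19.95 + 39.93 + 3.18 = 63.06 ≈ 63.1 mm.
Rainfall = ε × PW = 0.45 × 63.1 = 28.4 mm.

PW ≈ 63.1 mm; rainfall ≈ 28.4 mm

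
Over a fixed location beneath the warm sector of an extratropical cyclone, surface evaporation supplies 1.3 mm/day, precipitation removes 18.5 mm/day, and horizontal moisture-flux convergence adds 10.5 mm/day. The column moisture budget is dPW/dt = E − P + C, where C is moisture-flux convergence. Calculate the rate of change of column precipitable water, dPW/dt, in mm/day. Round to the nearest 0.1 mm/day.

dPW/dt ≈ -6.7 mm/day

dPW/dt = E − P + C = 1.3 − 18.5 + (10.5) = -6.7 mm/day.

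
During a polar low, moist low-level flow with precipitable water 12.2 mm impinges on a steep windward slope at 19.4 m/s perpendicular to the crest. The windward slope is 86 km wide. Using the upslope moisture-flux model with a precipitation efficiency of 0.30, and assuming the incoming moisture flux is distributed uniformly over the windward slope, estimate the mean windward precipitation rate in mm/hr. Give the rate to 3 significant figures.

R ≈ 2.97 mm/hr

Incoming column moisture flux per unit ridge length: F = V × PW = 19.4 × 12.2 = 236.68 mm·m/s.
Spread over the 86 km slope with efficiency ε = 0.30: R = ε·F/W = 0.30 × 236.68 / 86000 m = 8.256e-04 mm/s.
R = 8.256e-04 × 3600 = 2.97 mm/hr.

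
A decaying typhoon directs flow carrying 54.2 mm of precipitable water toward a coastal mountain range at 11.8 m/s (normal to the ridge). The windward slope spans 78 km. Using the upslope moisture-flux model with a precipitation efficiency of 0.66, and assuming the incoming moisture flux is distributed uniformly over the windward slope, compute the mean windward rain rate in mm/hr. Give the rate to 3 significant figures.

Incoming column moisture flux per unit ridge length: F = V × PW = 11.8 × 54.2 = 639.56 mm·m/s.
Spread over the 78 km slope with efficiency ε = 0.66: R = ε·F/W = 0.66 × 639.56 / 78000 m = 5.412e-03 mm/s.
R = 5.412e-03 × 3600 = 19.5 mm/hr.

R ≈ 19.5 mm/hr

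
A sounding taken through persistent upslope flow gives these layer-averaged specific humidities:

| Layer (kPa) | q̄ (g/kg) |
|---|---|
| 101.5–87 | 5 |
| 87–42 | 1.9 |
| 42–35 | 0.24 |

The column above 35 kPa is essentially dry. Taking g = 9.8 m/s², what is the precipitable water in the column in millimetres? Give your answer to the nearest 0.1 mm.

PW ≈ 16.3 mm

Precipitable water is the column-integrated vapour mass per unit area: PW = (1/g) Σ q̄ Δp, with q in kg/kg and Δp in Pa (1 kg/m² of water = 1 mm).
Layer 101.5–87 kPa: Δp = 145 hPa = 14500 Pa, q̄ = 0.005 kg/kg → 0.005 × 14500 / 9.8 = 7.40 mm
Layer 87–42 kPa: Δp = 450 hPa = 45000 Pa, q̄ = 0.0019 kg/kg → 0.0019 × 45000 / 9.8 = 8.72 mm
Layer 42–35 kPa: Δp = 70 hPa = 7000 Pa, q̄ = 0.00024 kg/kg → 0.00024 × 7000 / 9.8 = 0.17 mm
PW = 7.40 + 8.72 + 0.17 = 16.29 ≈ 16.3 mm.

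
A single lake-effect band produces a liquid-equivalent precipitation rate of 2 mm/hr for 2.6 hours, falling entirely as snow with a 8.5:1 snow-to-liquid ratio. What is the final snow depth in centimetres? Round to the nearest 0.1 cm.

snow depth ≈ 4.4 cm

Liquid-equivalent depth = 2 × 2.6 = 5.2 mm.
Snow depth = 5.2 mm × 8.5 = 44.2 mm = 4.4 cm.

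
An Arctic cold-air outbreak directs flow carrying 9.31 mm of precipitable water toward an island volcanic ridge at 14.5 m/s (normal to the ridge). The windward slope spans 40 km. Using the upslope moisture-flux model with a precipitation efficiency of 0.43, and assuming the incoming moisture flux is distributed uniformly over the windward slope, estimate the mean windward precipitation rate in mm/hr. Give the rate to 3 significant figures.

R ≈ 5.22 mm/hr

Incoming column moisture flux per unit ridge length: F = V × PW = 14.5 × 9.31 = 134.995 mm·m/s.
Spread over the 40 km slope with efficiency ε = 0.43: R = ε·F/W = 0.43 × 134.995 / 40000 m = 1.451e-03 mm/s.
R = 1.451e-03 × 3600 = 5.22 mm/hr.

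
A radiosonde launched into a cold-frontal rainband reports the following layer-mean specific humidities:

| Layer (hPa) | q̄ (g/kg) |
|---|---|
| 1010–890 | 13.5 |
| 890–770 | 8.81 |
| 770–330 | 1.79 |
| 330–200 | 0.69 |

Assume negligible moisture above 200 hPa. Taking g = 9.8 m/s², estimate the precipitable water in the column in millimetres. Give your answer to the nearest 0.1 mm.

PW ≈ 36.3 mm

Precipitable water is the column-integrated vapour mass per unit area: PW = (1/g) Σ q̄ Δp, with q in kg/kg and Δp in Pa (1 kg/m² of water = 1 mm).
Layer 1010–890 hPa: Δp = 120 hPa = 12000 Pa, q̄ = 0.0135 kg/kg → 0.0135 × 12000 / 9.8 = 16.53 mm
Layer 890–770 hPa: Δp = 120 hPa = 12000 Pa, q̄ = 0.00881 kg/kg → 0.00881 × 12000 / 9.8 = 10.79 mm
Layer 770–330 hPa: Δp = 440 hPa = 44000 Pa, q̄ = 0.00179 kg/kg → 0.00179 × 44000 / 9.8 = 8.04 mm
Layer 330–200 hPa: Δp = 130 hPa = 13000 Pa, q̄ = 0.00069 kg/kg → 0.00069 × 13000 / 9.8 = 0.92 mm
PW = 16.53 + 10.79 + 8.04 + 0.92 = 36.28 ≈ 36.3 mm.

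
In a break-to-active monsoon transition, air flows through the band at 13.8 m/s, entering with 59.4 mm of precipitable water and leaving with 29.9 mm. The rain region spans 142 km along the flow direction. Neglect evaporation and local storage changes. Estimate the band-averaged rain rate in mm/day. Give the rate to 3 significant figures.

R ≈ 248 mm/day

Column moisture flux per unit crosswind length is F = V × PW.
Inflow: F_in = 13.8 × 59.4 = 819.72 mm·m/s
Outflow: F_out = 13.8 × 29.9 = 412.62 mm·m/s
Steady-state rate R = (F_in − F_out)/L = (819.72 − 412.62) / 142000 m = 2.867e-03 mm/s.
R = 2.867e-03 × 3600 × 24 = 248 mm/day.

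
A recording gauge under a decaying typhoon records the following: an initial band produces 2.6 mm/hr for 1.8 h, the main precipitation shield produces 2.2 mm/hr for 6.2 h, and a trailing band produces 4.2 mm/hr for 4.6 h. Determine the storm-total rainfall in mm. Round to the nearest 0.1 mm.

Total = Σ Rᵢ Δtᵢ = 2.6 × 1.8 + 2.2 × 6.2 + 4.2 × 4.6
      = 4.68 + 13.64 + 19.32 = 37.6 mm.

total ≈ 37.6 mm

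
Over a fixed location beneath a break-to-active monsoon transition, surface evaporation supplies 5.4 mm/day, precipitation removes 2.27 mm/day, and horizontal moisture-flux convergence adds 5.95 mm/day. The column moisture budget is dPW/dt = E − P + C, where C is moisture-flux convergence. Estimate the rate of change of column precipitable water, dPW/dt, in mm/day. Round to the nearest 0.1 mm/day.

dPW/dt = E − P + C = 5.4 − 2.27 + (5.95) = 9.1 mm/day.

dPW/dt ≈ 9.1 mm/day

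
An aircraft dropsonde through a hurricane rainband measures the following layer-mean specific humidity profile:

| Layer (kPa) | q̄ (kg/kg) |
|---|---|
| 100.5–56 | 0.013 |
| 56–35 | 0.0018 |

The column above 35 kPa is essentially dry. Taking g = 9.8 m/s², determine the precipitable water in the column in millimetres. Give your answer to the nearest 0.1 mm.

PW ≈ 62.9 mm

Precipitable water is the column-integrated vapour mass per unit area: PW = (1/g) Σ q̄ Δp, with q in kg/kg and Δp in Pa (1 kg/m² of water = 1 mm).
Layer 100.5–56 kPa: Δp = 445 hPa = 44500 Pa, q̄ = 0.013 kg/kg → 0.013 × 44500 / 9.8 = 59.03 mm
Layer 56–35 kPa: Δp = 210 hPa = 21000 Pa, q̄ = 0.0018 kg/kg → 0.0018 × 21000 / 9.8 = 3.86 mm
PW = 59.03 + 3.86 = 62.89 ≈ 62.9 mm.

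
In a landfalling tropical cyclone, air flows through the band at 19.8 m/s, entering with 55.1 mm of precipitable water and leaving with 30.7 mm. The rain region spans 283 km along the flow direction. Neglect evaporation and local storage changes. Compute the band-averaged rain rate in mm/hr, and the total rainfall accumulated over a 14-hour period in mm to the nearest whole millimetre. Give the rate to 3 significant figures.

Column moisture flux per unit crosswind length is F = V × PW.
Inflow: F_in = 19.8 × 55.1 = 1090.98 mm·m/s
Outflow: F_out = 19.8 × 30.7 = 607.86 mm·m/s
Steady-state rate R = (F_in − F_out)/L = (1090.98 − 607.86) / 283000 m = 1.707e-03 mm/s.
R = 1.707e-03 × 3600 = 6.15 mm/hr.
Over 14 h: total = 6.15 × 14 = 86.1 ≈ 86 mm.

R ≈ 6.15 mm/hr; total ≈ 86 mm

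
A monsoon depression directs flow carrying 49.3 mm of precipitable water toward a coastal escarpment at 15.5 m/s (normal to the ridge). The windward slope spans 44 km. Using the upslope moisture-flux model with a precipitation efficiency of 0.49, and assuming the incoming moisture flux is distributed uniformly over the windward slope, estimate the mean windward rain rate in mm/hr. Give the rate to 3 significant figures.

Incoming column moisture flux per unit ridge length: F = V × PW = 15.5 × 49.3 = 764.15 mm·m/s.
Spread over the 44 km slope with efficiency ε = 0.49: R = ε·F/W = 0.49 × 764.15 / 44000 m = 8.510e-03 mm/s.
R = 8.510e-03 × 3600 = 30.6 mm/hr.

R ≈ 30.6 mm/hr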